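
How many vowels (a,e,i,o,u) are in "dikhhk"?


Input: dikhhk
Checking each character:
  'd' at position 0: consonant
  'i' at position 1: vowel (running total: 1)
  'k' at position 2: consonant
  'h' at position 3: consonant
  'h' at position 4: consonant
  'k' at position 5: consonant
Total vowels: 1

1


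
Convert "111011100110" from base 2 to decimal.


Input: "111011100110" in base 2
Positional expansion:
  Digit '1' (value 1) x 2^11 = 2048
  Digit '1' (value 1) x 2^10 = 1024
  Digit '1' (value 1) x 2^9 = 512
  Digit '0' (value 0) x 2^8 = 0
  Digit '1' (value 1) x 2^7 = 128
  Digit '1' (value 1) x 2^6 = 64
  Digit '1' (value 1) x 2^5 = 32
  Digit '0' (value 0) x 2^4 = 0
  Digit '0' (value 0) x 2^3 = 0
  Digit '1' (value 1) x 2^2 = 4
  Digit '1' (value 1) x 2^1 = 2
  Digit '0' (value 0) x 2^0 = 0
Sum = 3814

3814


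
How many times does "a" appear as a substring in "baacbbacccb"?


Searching for "a" in "baacbbacccb"
Scanning each position:
  Position 0: "b" => no
  Position 1: "a" => MATCH
  Position 2: "a" => MATCH
  Position 3: "c" => no
  Position 4: "b" => no
  Position 5: "b" => no
  Position 6: "a" => MATCH
  Position 7: "c" => no
  Position 8: "c" => no
  Position 9: "c" => no
  Position 10: "b" => no
Total occurrences: 3

3


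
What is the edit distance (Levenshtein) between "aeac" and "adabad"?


Computing edit distance: "aeac" -> "adabad"
DP table:
           a    d    a    b    a    d
      0    1    2    3    4    5    6
  a   1    0    1    2    3    4    5
  e   2    1    1    2    3    4    5
  a   3    2    2    1    2    3    4
  c   4    3    3    2    2    3    4
Edit distance = dp[4][6] = 4

4


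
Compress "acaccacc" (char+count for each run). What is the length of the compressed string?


Input: acaccacc
Runs:
  'a' x 1 => "a1"
  'c' x 1 => "c1"
  'a' x 1 => "a1"
  'c' x 2 => "c2"
  'a' x 1 => "a1"
  'c' x 2 => "c2"
Compressed: "a1c1a1c2a1c2"
Compressed length: 12

12


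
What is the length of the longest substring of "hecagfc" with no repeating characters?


Input: "hecagfc"
Sliding window (track last position of each char):
  Position 0 ('h'): window [0,0] length 1 -- new best
  Position 1 ('e'): window [0,1] length 2 -- new best
  Position 2 ('c'): window [0,2] length 3 -- new best
  Position 3 ('a'): window [0,3] length 4 -- new best
  Position 4 ('g'): window [0,4] length 5 -- new best
  Position 5 ('f'): window [0,5] length 6 -- new best
  Position 6 ('c'): repeat (last at 2), move window start to 3
  Position 6 ('c'): window [3,6] length 4
Longest substring with no repeats: "hecagf" with length 6

6


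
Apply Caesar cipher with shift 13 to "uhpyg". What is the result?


Caesar cipher: shift "uhpyg" by 13
  'u' (pos 20) + 13 = pos 7 = 'h'
  'h' (pos 7) + 13 = pos 20 = 'u'
  'p' (pos 15) + 13 = pos 2 = 'c'
  'y' (pos 24) + 13 = pos 11 = 'l'
  'g' (pos 6) + 13 = pos 19 = 't'
Result: huclt

huclt


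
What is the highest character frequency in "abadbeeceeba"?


Input: abadbeeceeba
Character counts:
  'a': 3
  'b': 3
  'c': 1
  'd': 1
  'e': 4
Maximum frequency: 4

4


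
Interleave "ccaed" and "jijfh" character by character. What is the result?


Interleaving "ccaed" and "jijfh":
  Position 0: 'c' from first, 'j' from second => "cj"
  Position 1: 'c' from first, 'i' from second => "ci"
  Position 2: 'a' from first, 'j' from second => "aj"
  Position 3: 'e' from first, 'f' from second => "ef"
  Position 4: 'd' from first, 'h' from second => "dh"
Result: cjciajefdh

cjciajefdh


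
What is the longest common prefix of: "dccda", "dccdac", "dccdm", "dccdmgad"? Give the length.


Words: dccda, dccdac, dccdm, dccdmgad
  Position 0: all 'd' => match
  Position 1: all 'c' => match
  Position 2: all 'c' => match
  Position 3: all 'd' => match
  Position 4: ('a', 'a', 'm', 'm') => mismatch, stop
LCP = "dccd" (length 4)

4


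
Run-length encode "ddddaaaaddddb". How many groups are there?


Input: ddddaaaaddddb
Scanning for consecutive runs:
  Group 1: 'd' x 4 (positions 0-3)
  Group 2: 'a' x 4 (positions 4-7)
  Group 3: 'd' x 4 (positions 8-11)
  Group 4: 'b' x 1 (positions 12-12)
Total groups: 4

4


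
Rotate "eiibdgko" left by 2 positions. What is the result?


Input: "eiibdgko", rotate left by 2
First 2 characters: "ei"
Remaining characters: "ibdgko"
Concatenate remaining + first: "ibdgko" + "ei" = "ibdgkoei"

ibdgkoei


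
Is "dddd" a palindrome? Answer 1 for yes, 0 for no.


Input: dddd
Reversed: dddd
  Compare pos 0 ('d') with pos 3 ('d'): match
  Compare pos 1 ('d') with pos 2 ('d'): match
Result: palindrome

1


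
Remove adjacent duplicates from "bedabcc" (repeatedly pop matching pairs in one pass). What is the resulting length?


Input: bedabcc
Stack-based adjacent duplicate removal:
  Read 'b': push. Stack: b
  Read 'e': push. Stack: be
  Read 'd': push. Stack: bed
  Read 'a': push. Stack: beda
  Read 'b': push. Stack: bedab
  Read 'c': push. Stack: bedabc
  Read 'c': matches stack top 'c' => pop. Stack: bedab
Final stack: "bedab" (length 5)

5


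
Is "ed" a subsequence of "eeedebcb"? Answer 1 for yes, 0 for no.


Check if "ed" is a subsequence of "eeedebcb"
Greedy scan:
  Position 0 ('e'): matches sub[0] = 'e'
  Position 1 ('e'): no match needed
  Position 2 ('e'): no match needed
  Position 3 ('d'): matches sub[1] = 'd'
  Position 4 ('e'): no match needed
  Position 5 ('b'): no match needed
  Position 6 ('c'): no match needed
  Position 7 ('b'): no match needed
All 2 characters matched => is a subsequence

1


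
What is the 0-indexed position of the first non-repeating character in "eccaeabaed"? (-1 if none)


Input: eccaeabaed
Character frequencies:
  'a': 3
  'b': 1
  'c': 2
  'd': 1
  'e': 3
Scanning left to right for freq == 1:
  Position 0 ('e'): freq=3, skip
  Position 1 ('c'): freq=2, skip
  Position 2 ('c'): freq=2, skip
  Position 3 ('a'): freq=3, skip
  Position 4 ('e'): freq=3, skip
  Position 5 ('a'): freq=3, skip
  Position 6 ('b'): unique! => answer = 6

6


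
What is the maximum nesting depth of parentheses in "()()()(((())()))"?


Input: "()()()(((())()))"
Tracking depth:
  Position 0 '(': depth becomes 1
  Position 1 ')': depth becomes 0
  Position 2 '(': depth becomes 1
  Position 3 ')': depth becomes 0
  Position 4 '(': depth becomes 1
  Position 5 ')': depth becomes 0
  Position 6 '(': depth becomes 1
  Position 7 '(': depth becomes 2
  Position 8 '(': depth becomes 3
  Position 9 '(': depth becomes 4
  Position 10 ')': depth becomes 3
  Position 11 ')': depth becomes 2
  Position 12 '(': depth becomes 3
  Position 13 ')': depth becomes 2
  Position 14 ')': depth becomes 1
  Position 15 ')': depth becomes 0
Maximum depth reached: 4

4


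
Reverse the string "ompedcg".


Input: ompedcg
Reading characters right to left:
  Position 6: 'g'
  Position 5: 'c'
  Position 4: 'd'
  Position 3: 'e'
  Position 2: 'p'
  Position 1: 'm'
  Position 0: 'o'
Reversed: gcdepmo

gcdepmo


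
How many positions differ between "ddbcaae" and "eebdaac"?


Comparing "ddbcaae" and "eebdaac" position by position:
  Position 0: 'd' vs 'e' => DIFFER
  Position 1: 'd' vs 'e' => DIFFER
  Position 2: 'b' vs 'b' => same
  Position 3: 'c' vs 'd' => DIFFER
  Position 4: 'a' vs 'a' => same
  Position 5: 'a' vs 'a' => same
  Position 6: 'e' vs 'c' => DIFFER
Positions that differ: 4

4


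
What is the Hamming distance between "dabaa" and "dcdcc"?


Comparing "dabaa" and "dcdcc" position by position:
  Position 0: 'd' vs 'd' => same
  Position 1: 'a' vs 'c' => differ
  Position 2: 'b' vs 'd' => differ
  Position 3: 'a' vs 'c' => differ
  Position 4: 'a' vs 'c' => differ
Total differences (Hamming distance): 4

4


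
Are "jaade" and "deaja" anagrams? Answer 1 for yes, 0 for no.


Strings: "jaade", "deaja"
Sorted first:  aadej
Sorted second: aadej
Sorted forms match => anagrams

1


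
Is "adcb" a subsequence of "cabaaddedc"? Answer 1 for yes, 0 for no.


Check if "adcb" is a subsequence of "cabaaddedc"
Greedy scan:
  Position 0 ('c'): no match needed
  Position 1 ('a'): matches sub[0] = 'a'
  Position 2 ('b'): no match needed
  Position 3 ('a'): no match needed
  Position 4 ('a'): no match needed
  Position 5 ('d'): matches sub[1] = 'd'
  Position 6 ('d'): no match needed
  Position 7 ('e'): no match needed
  Position 8 ('d'): no match needed
  Position 9 ('c'): matches sub[2] = 'c'
Only matched 3/4 characters => not a subsequence

0


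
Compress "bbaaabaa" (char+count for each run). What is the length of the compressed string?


Input: bbaaabaa
Runs:
  'b' x 2 => "b2"
  'a' x 3 => "a3"
  'b' x 1 => "b1"
  'a' x 2 => "a2"
Compressed: "b2a3b1a2"
Compressed length: 8

8


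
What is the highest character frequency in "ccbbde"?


Input: ccbbde
Character counts:
  'b': 2
  'c': 2
  'd': 1
  'e': 1
Maximum frequency: 2

2


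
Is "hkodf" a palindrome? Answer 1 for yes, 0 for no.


Input: hkodf
Reversed: fdokh
  Compare pos 0 ('h') with pos 4 ('f'): MISMATCH
  Compare pos 1 ('k') with pos 3 ('d'): MISMATCH
Result: not a palindrome

0


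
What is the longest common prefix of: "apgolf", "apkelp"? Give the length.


Words: apgolf, apkelp
  Position 0: all 'a' => match
  Position 1: all 'p' => match
  Position 2: ('g', 'k') => mismatch, stop
LCP = "ap" (length 2)

2


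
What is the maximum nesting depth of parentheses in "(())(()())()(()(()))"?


Input: "(())(()())()(()(()))"
Tracking depth:
  Position 0 '(': depth becomes 1
  Position 1 '(': depth becomes 2
  Position 2 ')': depth becomes 1
  Position 3 ')': depth becomes 0
  Position 4 '(': depth becomes 1
  Position 5 '(': depth becomes 2
  Position 6 ')': depth becomes 1
  Position 7 '(': depth becomes 2
  Position 8 ')': depth becomes 1
  Position 9 ')': depth becomes 0
  Position 10 '(': depth becomes 1
  Position 11 ')': depth becomes 0
  Position 12 '(': depth becomes 1
  Position 13 '(': depth becomes 2
  Position 14 ')': depth becomes 1
  Position 15 '(': depth becomes 2
  Position 16 '(': depth becomes 3
  Position 17 ')': depth becomes 2
  Position 18 ')': depth becomes 1
  Position 19 ')': depth becomes 0
Maximum depth reached: 3

3


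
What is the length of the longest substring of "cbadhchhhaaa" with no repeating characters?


Input: "cbadhchhhaaa"
Sliding window (track last position of each char):
  Position 0 ('c'): window [0,0] length 1 -- new best
  Position 1 ('b'): window [0,1] length 2 -- new best
  Position 2 ('a'): window [0,2] length 3 -- new best
  Position 3 ('d'): window [0,3] length 4 -- new best
  Position 4 ('h'): window [0,4] length 5 -- new best
  Position 5 ('c'): repeat (last at 0), move window start to 1
  Position 5 ('c'): window [1,5] length 5
  Position 6 ('h'): repeat (last at 4), move window start to 5
  Position 6 ('h'): window [5,6] length 2
  Position 7 ('h'): repeat (last at 6), move window start to 7
  Position 7 ('h'): window [7,7] length 1
  Position 8 ('h'): repeat (last at 7), move window start to 8
  Position 8 ('h'): window [8,8] length 1
  Position 9 ('a'): window [8,9] length 2
  Position 10 ('a'): repeat (last at 9), move window start to 10
  Position 10 ('a'): window [10,10] length 1
  Position 11 ('a'): repeat (last at 10), move window start to 11
  Position 11 ('a'): window [11,11] length 1
Longest substring with no repeats: "cbadh" with length 5

5


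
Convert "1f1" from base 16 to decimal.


Input: "1f1" in base 16
Positional expansion:
  Digit '1' (value 1) x 16^2 = 256
  Digit 'f' (value 15) x 16^1 = 240
  Digit '1' (value 1) x 16^0 = 1
Sum = 497

497


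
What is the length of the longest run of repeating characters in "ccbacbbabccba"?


Input: "ccbacbbabccba"
Scanning for longest run:
  Position 1 ('c'): continues run of 'c', length=2
  Position 2 ('b'): new char, reset run to 1
  Position 3 ('a'): new char, reset run to 1
  Position 4 ('c'): new char, reset run to 1
  Position 5 ('b'): new char, reset run to 1
  Position 6 ('b'): continues run of 'b', length=2
  Position 7 ('a'): new char, reset run to 1
  Position 8 ('b'): new char, reset run to 1
  Position 9 ('c'): new char, reset run to 1
  Position 10 ('c'): continues run of 'c', length=2
  Position 11 ('b'): new char, reset run to 1
  Position 12 ('a'): new char, reset run to 1
Longest run: 'c' with length 2

2


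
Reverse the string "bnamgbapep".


Input: bnamgbapep
Reading characters right to left:
  Position 9: 'p'
  Position 8: 'e'
  Position 7: 'p'
  Position 6: 'a'
  Position 5: 'b'
  Position 4: 'g'
  Position 3: 'm'
  Position 2: 'a'
  Position 1: 'n'
  Position 0: 'b'
Reversed: pepabgmanb

pepabgmanb


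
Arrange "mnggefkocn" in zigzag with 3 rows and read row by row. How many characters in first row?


Zigzag "mnggefkocn" into 3 rows:
Placing characters:
  'm' => row 0
  'n' => row 1
  'g' => row 2
  'g' => row 1
  'e' => row 0
  'f' => row 1
  'k' => row 2
  'o' => row 1
  'c' => row 0
  'n' => row 1
Rows:
  Row 0: "mec"
  Row 1: "ngfon"
  Row 2: "gk"
First row length: 3

3


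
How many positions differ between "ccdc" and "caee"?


Comparing "ccdc" and "caee" position by position:
  Position 0: 'c' vs 'c' => same
  Position 1: 'c' vs 'a' => DIFFER
  Position 2: 'd' vs 'e' => DIFFER
  Position 3: 'c' vs 'e' => DIFFER
Positions that differ: 3

3


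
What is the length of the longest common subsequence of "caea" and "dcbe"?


LCS of "caea" and "dcbe"
DP table:
           d    c    b    e
      0    0    0    0    0
  c   0    0    1    1    1
  a   0    0    1    1    1
  e   0    0    1    1    2
  a   0    0    1    1    2
LCS length = dp[4][4] = 2

2


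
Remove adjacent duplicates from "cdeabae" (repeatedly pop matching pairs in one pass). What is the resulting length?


Input: cdeabae
Stack-based adjacent duplicate removal:
  Read 'c': push. Stack: c
  Read 'd': push. Stack: cd
  Read 'e': push. Stack: cde
  Read 'a': push. Stack: cdea
  Read 'b': push. Stack: cdeab
  Read 'a': push. Stack: cdeaba
  Read 'e': push. Stack: cdeabae
Final stack: "cdeabae" (length 7)

7


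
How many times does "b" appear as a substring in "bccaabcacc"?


Searching for "b" in "bccaabcacc"
Scanning each position:
  Position 0: "b" => MATCH
  Position 1: "c" => no
  Position 2: "c" => no
  Position 3: "a" => no
  Position 4: "a" => no
  Position 5: "b" => MATCH
  Position 6: "c" => no
  Position 7: "a" => no
  Position 8: "c" => no
  Position 9: "c" => no
Total occurrences: 2

2


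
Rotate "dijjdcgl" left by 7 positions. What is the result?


Input: "dijjdcgl", rotate left by 7
First 7 characters: "dijjdcg"
Remaining characters: "l"
Concatenate remaining + first: "l" + "dijjdcg" = "ldijjdcg"

ldijjdcg


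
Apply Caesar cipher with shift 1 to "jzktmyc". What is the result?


Caesar cipher: shift "jzktmyc" by 1
  'j' (pos 9) + 1 = pos 10 = 'k'
  'z' (pos 25) + 1 = pos 0 = 'a'
  'k' (pos 10) + 1 = pos 11 = 'l'
  't' (pos 19) + 1 = pos 20 = 'u'
  'm' (pos 12) + 1 = pos 13 = 'n'
  'y' (pos 24) + 1 = pos 25 = 'z'
  'c' (pos 2) + 1 = pos 3 = 'd'
Result: kalunzd

kalunzd


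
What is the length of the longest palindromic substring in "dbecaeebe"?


Input: "dbecaeebe"
Checking substrings for palindromes:
  [6:9] "ebe" (len 3) => palindrome
  [5:7] "ee" (len 2) => palindrome
Longest palindromic substring: "ebe" with length 3

3


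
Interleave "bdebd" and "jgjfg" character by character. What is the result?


Interleaving "bdebd" and "jgjfg":
  Position 0: 'b' from first, 'j' from second => "bj"
  Position 1: 'd' from first, 'g' from second => "dg"
  Position 2: 'e' from first, 'j' from second => "ej"
  Position 3: 'b' from first, 'f' from second => "bf"
  Position 4: 'd' from first, 'g' from second => "dg"
Result: bjdgejbfdg

bjdgejbfdg


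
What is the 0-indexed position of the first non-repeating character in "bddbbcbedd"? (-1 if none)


Input: bddbbcbedd
Character frequencies:
  'b': 4
  'c': 1
  'd': 4
  'e': 1
Scanning left to right for freq == 1:
  Position 0 ('b'): freq=4, skip
  Position 1 ('d'): freq=4, skip
  Position 2 ('d'): freq=4, skip
  Position 3 ('b'): freq=4, skip
  Position 4 ('b'): freq=4, skip
  Position 5 ('c'): unique! => answer = 5

5


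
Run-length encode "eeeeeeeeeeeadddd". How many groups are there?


Input: eeeeeeeeeeeadddd
Scanning for consecutive runs:
  Group 1: 'e' x 11 (positions 0-10)
  Group 2: 'a' x 1 (positions 11-11)
  Group 3: 'd' x 4 (positions 12-15)
Total groups: 3

3


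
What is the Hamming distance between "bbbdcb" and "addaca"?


Comparing "bbbdcb" and "addaca" position by position:
  Position 0: 'b' vs 'a' => differ
  Position 1: 'b' vs 'd' => differ
  Position 2: 'b' vs 'd' => differ
  Position 3: 'd' vs 'a' => differ
  Position 4: 'c' vs 'c' => same
  Position 5: 'b' vs 'a' => differ
Total differences (Hamming distance): 5

5


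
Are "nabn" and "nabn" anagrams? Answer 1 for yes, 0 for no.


Strings: "nabn", "nabn"
Sorted first:  abnn
Sorted second: abnn
Sorted forms match => anagrams

1


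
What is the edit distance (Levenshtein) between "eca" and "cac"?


Computing edit distance: "eca" -> "cac"
DP table:
           c    a    c
      0    1    2    3
  e   1    1    2    3
  c   2    1    2    2
  a   3    2    1    2
Edit distance = dp[3][3] = 2

2


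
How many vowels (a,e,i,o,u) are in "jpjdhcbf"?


Input: jpjdhcbf
Checking each character:
  'j' at position 0: consonant
  'p' at position 1: consonant
  'j' at position 2: consonant
  'd' at position 3: consonant
  'h' at position 4: consonant
  'c' at position 5: consonant
  'b' at position 6: consonant
  'f' at position 7: consonant
Total vowels: 0

0


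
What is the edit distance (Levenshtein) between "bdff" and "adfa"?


Computing edit distance: "bdff" -> "adfa"
DP table:
           a    d    f    a
      0    1    2    3    4
  b   1    1    2    3    4
  d   2    2    1    2    3
  f   3    3    2    1    2
  f   4    4    3    2    2
Edit distance = dp[4][4] = 2

2


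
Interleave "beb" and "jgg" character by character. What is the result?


Interleaving "beb" and "jgg":
  Position 0: 'b' from first, 'j' from second => "bj"
  Position 1: 'e' from first, 'g' from second => "eg"
  Position 2: 'b' from first, 'g' from second => "bg"
Result: bjegbg

bjegbg


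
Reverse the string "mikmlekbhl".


Input: mikmlekbhl
Reading characters right to left:
  Position 9: 'l'
  Position 8: 'h'
  Position 7: 'b'
  Position 6: 'k'
  Position 5: 'e'
  Position 4: 'l'
  Position 3: 'm'
  Position 2: 'k'
  Position 1: 'i'
  Position 0: 'm'
Reversed: lhbkelmkim

lhbkelmkim


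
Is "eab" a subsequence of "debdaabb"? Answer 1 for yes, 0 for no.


Check if "eab" is a subsequence of "debdaabb"
Greedy scan:
  Position 0 ('d'): no match needed
  Position 1 ('e'): matches sub[0] = 'e'
  Position 2 ('b'): no match needed
  Position 3 ('d'): no match needed
  Position 4 ('a'): matches sub[1] = 'a'
  Position 5 ('a'): no match needed
  Position 6 ('b'): matches sub[2] = 'b'
  Position 7 ('b'): no match needed
All 3 characters matched => is a subsequence

1


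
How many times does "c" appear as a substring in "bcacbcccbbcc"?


Searching for "c" in "bcacbcccbbcc"
Scanning each position:
  Position 0: "b" => no
  Position 1: "c" => MATCH
  Position 2: "a" => no
  Position 3: "c" => MATCH
  Position 4: "b" => no
  Position 5: "c" => MATCH
  Position 6: "c" => MATCH
  Position 7: "c" => MATCH
  Position 8: "b" => no
  Position 9: "b" => no
  Position 10: "c" => MATCH
  Position 11: "c" => MATCH
Total occurrences: 7

7


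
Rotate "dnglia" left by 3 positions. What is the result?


Input: "dnglia", rotate left by 3
First 3 characters: "dng"
Remaining characters: "lia"
Concatenate remaining + first: "lia" + "dng" = "liadng"

liadng


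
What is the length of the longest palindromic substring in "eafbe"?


Input: "eafbe"
Checking substrings for palindromes:
  No multi-char palindromic substrings found
Longest palindromic substring: "e" with length 1

1


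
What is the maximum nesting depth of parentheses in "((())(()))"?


Input: "((())(()))"
Tracking depth:
  Position 0 '(': depth becomes 1
  Position 1 '(': depth becomes 2
  Position 2 '(': depth becomes 3
  Position 3 ')': depth becomes 2
  Position 4 ')': depth becomes 1
  Position 5 '(': depth becomes 2
  Position 6 '(': depth becomes 3
  Position 7 ')': depth becomes 2
  Position 8 ')': depth becomes 1
  Position 9 ')': depth becomes 0
Maximum depth reached: 3

3


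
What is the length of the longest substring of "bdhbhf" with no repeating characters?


Input: "bdhbhf"
Sliding window (track last position of each char):
  Position 0 ('b'): window [0,0] length 1 -- new best
  Position 1 ('d'): window [0,1] length 2 -- new best
  Position 2 ('h'): window [0,2] length 3 -- new best
  Position 3 ('b'): repeat (last at 0), move window start to 1
  Position 3 ('b'): window [1,3] length 3
  Position 4 ('h'): repeat (last at 2), move window start to 3
  Position 4 ('h'): window [3,4] length 2
  Position 5 ('f'): window [3,5] length 3
Longest substring with no repeats: "bdh" with length 3

3


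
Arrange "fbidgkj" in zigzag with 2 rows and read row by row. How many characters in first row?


Zigzag "fbidgkj" into 2 rows:
Placing characters:
  'f' => row 0
  'b' => row 1
  'i' => row 0
  'd' => row 1
  'g' => row 0
  'k' => row 1
  'j' => row 0
Rows:
  Row 0: "figj"
  Row 1: "bdk"
First row length: 4

4


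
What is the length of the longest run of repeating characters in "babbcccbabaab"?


Input: "babbcccbabaab"
Scanning for longest run:
  Position 1 ('a'): new char, reset run to 1
  Position 2 ('b'): new char, reset run to 1
  Position 3 ('b'): continues run of 'b', length=2
  Position 4 ('c'): new char, reset run to 1
  Position 5 ('c'): continues run of 'c', length=2
  Position 6 ('c'): continues run of 'c', length=3
  Position 7 ('b'): new char, reset run to 1
  Position 8 ('a'): new char, reset run to 1
  Position 9 ('b'): new char, reset run to 1
  Position 10 ('a'): new char, reset run to 1
  Position 11 ('a'): continues run of 'a', length=2
  Position 12 ('b'): new char, reset run to 1
Longest run: 'c' with length 3

3


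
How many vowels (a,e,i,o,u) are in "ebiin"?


Input: ebiin
Checking each character:
  'e' at position 0: vowel (running total: 1)
  'b' at position 1: consonant
  'i' at position 2: vowel (running total: 2)
  'i' at position 3: vowel (running total: 3)
  'n' at position 4: consonant
Total vowels: 3

3


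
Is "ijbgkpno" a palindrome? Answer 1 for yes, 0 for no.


Input: ijbgkpno
Reversed: onpkgbji
  Compare pos 0 ('i') with pos 7 ('o'): MISMATCH
  Compare pos 1 ('j') with pos 6 ('n'): MISMATCH
  Compare pos 2 ('b') with pos 5 ('p'): MISMATCH
  Compare pos 3 ('g') with pos 4 ('k'): MISMATCH
Result: not a palindrome

0


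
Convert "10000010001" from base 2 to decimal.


Input: "10000010001" in base 2
Positional expansion:
  Digit '1' (value 1) x 2^10 = 1024
  Digit '0' (value 0) x 2^9 = 0
  Digit '0' (value 0) x 2^8 = 0
  Digit '0' (value 0) x 2^7 = 0
  Digit '0' (value 0) x 2^6 = 0
  Digit '0' (value 0) x 2^5 = 0
  Digit '1' (value 1) x 2^4 = 16
  Digit '0' (value 0) x 2^3 = 0
  Digit '0' (value 0) x 2^2 = 0
  Digit '0' (value 0) x 2^1 = 0
  Digit '1' (value 1) x 2^0 = 1
Sum = 1041

1041


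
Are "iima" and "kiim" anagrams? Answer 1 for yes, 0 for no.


Strings: "iima", "kiim"
Sorted first:  aiim
Sorted second: iikm
Differ at position 0: 'a' vs 'i' => not anagrams

0


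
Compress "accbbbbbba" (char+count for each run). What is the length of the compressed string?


Input: accbbbbbba
Runs:
  'a' x 1 => "a1"
  'c' x 2 => "c2"
  'b' x 6 => "b6"
  'a' x 1 => "a1"
Compressed: "a1c2b6a1"
Compressed length: 8

8


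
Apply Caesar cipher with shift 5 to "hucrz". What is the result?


Caesar cipher: shift "hucrz" by 5
  'h' (pos 7) + 5 = pos 12 = 'm'
  'u' (pos 20) + 5 = pos 25 = 'z'
  'c' (pos 2) + 5 = pos 7 = 'h'
  'r' (pos 17) + 5 = pos 22 = 'w'
  'z' (pos 25) + 5 = pos 4 = 'e'
Result: mzhwe

mzhwe


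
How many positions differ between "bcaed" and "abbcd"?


Comparing "bcaed" and "abbcd" position by position:
  Position 0: 'b' vs 'a' => DIFFER
  Position 1: 'c' vs 'b' => DIFFER
  Position 2: 'a' vs 'b' => DIFFER
  Position 3: 'e' vs 'c' => DIFFER
  Position 4: 'd' vs 'd' => same
Positions that differ: 4

4


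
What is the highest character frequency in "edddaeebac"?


Input: edddaeebac
Character counts:
  'a': 2
  'b': 1
  'c': 1
  'd': 3
  'e': 3
Maximum frequency: 3

3


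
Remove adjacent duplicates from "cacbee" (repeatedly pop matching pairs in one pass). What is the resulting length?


Input: cacbee
Stack-based adjacent duplicate removal:
  Read 'c': push. Stack: c
  Read 'a': push. Stack: ca
  Read 'c': push. Stack: cac
  Read 'b': push. Stack: cacb
  Read 'e': push. Stack: cacbe
  Read 'e': matches stack top 'e' => pop. Stack: cacb
Final stack: "cacb" (length 4)

4


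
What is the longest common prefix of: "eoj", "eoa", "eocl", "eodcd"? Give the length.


Words: eoj, eoa, eocl, eodcd
  Position 0: all 'e' => match
  Position 1: all 'o' => match
  Position 2: ('j', 'a', 'c', 'd') => mismatch, stop
LCP = "eo" (length 2)

2


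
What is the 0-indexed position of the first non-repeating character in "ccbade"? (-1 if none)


Input: ccbade
Character frequencies:
  'a': 1
  'b': 1
  'c': 2
  'd': 1
  'e': 1
Scanning left to right for freq == 1:
  Position 0 ('c'): freq=2, skip
  Position 1 ('c'): freq=2, skip
  Position 2 ('b'): unique! => answer = 2

2


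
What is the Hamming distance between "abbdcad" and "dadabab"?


Comparing "abbdcad" and "dadabab" position by position:
  Position 0: 'a' vs 'd' => differ
  Position 1: 'b' vs 'a' => differ
  Position 2: 'b' vs 'd' => differ
  Position 3: 'd' vs 'a' => differ
  Position 4: 'c' vs 'b' => differ
  Position 5: 'a' vs 'a' => same
  Position 6: 'd' vs 'b' => differ
Total differences (Hamming distance): 6

6


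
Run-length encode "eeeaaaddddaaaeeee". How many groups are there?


Input: eeeaaaddddaaaeeee
Scanning for consecutive runs:
  Group 1: 'e' x 3 (positions 0-2)
  Group 2: 'a' x 3 (positions 3-5)
  Group 3: 'd' x 4 (positions 6-9)
  Group 4: 'a' x 3 (positions 10-12)
  Group 5: 'e' x 4 (positions 13-16)
Total groups: 5

5


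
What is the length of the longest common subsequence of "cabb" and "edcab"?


LCS of "cabb" and "edcab"
DP table:
           e    d    c    a    b
      0    0    0    0    0    0
  c   0    0    0    1    1    1
  a   0    0    0    1    2    2
  b   0    0    0    1    2    3
  b   0    0    0    1    2    3
LCS length = dp[4][5] = 3

3


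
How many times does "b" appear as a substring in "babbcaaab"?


Searching for "b" in "babbcaaab"
Scanning each position:
  Position 0: "b" => MATCH
  Position 1: "a" => no
  Position 2: "b" => MATCH
  Position 3: "b" => MATCH
  Position 4: "c" => no
  Position 5: "a" => no
  Position 6: "a" => no
  Position 7: "a" => no
  Position 8: "b" => MATCH
Total occurrences: 4

4


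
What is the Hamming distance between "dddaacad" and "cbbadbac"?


Comparing "dddaacad" and "cbbadbac" position by position:
  Position 0: 'd' vs 'c' => differ
  Position 1: 'd' vs 'b' => differ
  Position 2: 'd' vs 'b' => differ
  Position 3: 'a' vs 'a' => same
  Position 4: 'a' vs 'd' => differ
  Position 5: 'c' vs 'b' => differ
  Position 6: 'a' vs 'a' => same
  Position 7: 'd' vs 'c' => differ
Total differences (Hamming distance): 6

6


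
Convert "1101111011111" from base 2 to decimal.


Input: "1101111011111" in base 2
Positional expansion:
  Digit '1' (value 1) x 2^12 = 4096
  Digit '1' (value 1) x 2^11 = 2048
  Digit '0' (value 0) x 2^10 = 0
  Digit '1' (value 1) x 2^9 = 512
  Digit '1' (value 1) x 2^8 = 256
  Digit '1' (value 1) x 2^7 = 128
  Digit '1' (value 1) x 2^6 = 64
  Digit '0' (value 0) x 2^5 = 0
  Digit '1' (value 1) x 2^4 = 16
  Digit '1' (value 1) x 2^3 = 8
  Digit '1' (value 1) x 2^2 = 4
  Digit '1' (value 1) x 2^1 = 2
  Digit '1' (value 1) x 2^0 = 1
Sum = 7135

7135


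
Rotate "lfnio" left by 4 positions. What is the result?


Input: "lfnio", rotate left by 4
First 4 characters: "lfni"
Remaining characters: "o"
Concatenate remaining + first: "o" + "lfni" = "olfni"

olfni


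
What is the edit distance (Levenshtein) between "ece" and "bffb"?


Computing edit distance: "ece" -> "bffb"
DP table:
           b    f    f    b
      0    1    2    3    4
  e   1    1    2    3    4
  c   2    2    2    3    4
  e   3    3    3    3    4
Edit distance = dp[3][4] = 4

4


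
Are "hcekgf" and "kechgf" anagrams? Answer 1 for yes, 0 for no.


Strings: "hcekgf", "kechgf"
Sorted first:  cefghk
Sorted second: cefghk
Sorted forms match => anagrams

1


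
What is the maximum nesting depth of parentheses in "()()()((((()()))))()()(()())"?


Input: "()()()((((()()))))()()(()())"
Tracking depth:
  Position 0 '(': depth becomes 1
  Position 1 ')': depth becomes 0
  Position 2 '(': depth becomes 1
  Position 3 ')': depth becomes 0
  Position 4 '(': depth becomes 1
  Position 5 ')': depth becomes 0
  Position 6 '(': depth becomes 1
  Position 7 '(': depth becomes 2
  Position 8 '(': depth becomes 3
  Position 9 '(': depth becomes 4
  Position 10 '(': depth becomes 5
  Position 11 ')': depth becomes 4
  Position 12 '(': depth becomes 5
  Position 13 ')': depth becomes 4
  Position 14 ')': depth becomes 3
  Position 15 ')': depth becomes 2
  Position 16 ')': depth becomes 1
  Position 17 ')': depth becomes 0
  Position 18 '(': depth becomes 1
  Position 19 ')': depth becomes 0
  Position 20 '(': depth becomes 1
  Position 21 ')': depth becomes 0
  Position 22 '(': depth becomes 1
  Position 23 '(': depth becomes 2
  Position 24 ')': depth becomes 1
  Position 25 '(': depth becomes 2
  Position 26 ')': depth becomes 1
  Position 27 ')': depth becomes 0
Maximum depth reached: 5

5


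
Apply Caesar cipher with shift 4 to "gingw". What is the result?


Caesar cipher: shift "gingw" by 4
  'g' (pos 6) + 4 = pos 10 = 'k'
  'i' (pos 8) + 4 = pos 12 = 'm'
  'n' (pos 13) + 4 = pos 17 = 'r'
  'g' (pos 6) + 4 = pos 10 = 'k'
  'w' (pos 22) + 4 = pos 0 = 'a'
Result: kmrka

kmrka


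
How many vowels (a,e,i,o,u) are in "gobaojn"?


Input: gobaojn
Checking each character:
  'g' at position 0: consonant
  'o' at position 1: vowel (running total: 1)
  'b' at position 2: consonant
  'a' at position 3: vowel (running total: 2)
  'o' at position 4: vowel (running total: 3)
  'j' at position 5: consonant
  'n' at position 6: consonant
Total vowels: 3

3


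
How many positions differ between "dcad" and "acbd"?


Comparing "dcad" and "acbd" position by position:
  Position 0: 'd' vs 'a' => DIFFER
  Position 1: 'c' vs 'c' => same
  Position 2: 'a' vs 'b' => DIFFER
  Position 3: 'd' vs 'd' => same
Positions that differ: 2

2


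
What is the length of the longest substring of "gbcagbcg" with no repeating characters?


Input: "gbcagbcg"
Sliding window (track last position of each char):
  Position 0 ('g'): window [0,0] length 1 -- new best
  Position 1 ('b'): window [0,1] length 2 -- new best
  Position 2 ('c'): window [0,2] length 3 -- new best
  Position 3 ('a'): window [0,3] length 4 -- new best
  Position 4 ('g'): repeat (last at 0), move window start to 1
  Position 4 ('g'): window [1,4] length 4
  Position 5 ('b'): repeat (last at 1), move window start to 2
  Position 5 ('b'): window [2,5] length 4
  Position 6 ('c'): repeat (last at 2), move window start to 3
  Position 6 ('c'): window [3,6] length 4
  Position 7 ('g'): repeat (last at 4), move window start to 5
  Position 7 ('g'): window [5,7] length 3
Longest substring with no repeats: "gbca" with length 4

4


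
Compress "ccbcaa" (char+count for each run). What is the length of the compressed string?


Input: ccbcaa
Runs:
  'c' x 2 => "c2"
  'b' x 1 => "b1"
  'c' x 1 => "c1"
  'a' x 2 => "a2"
Compressed: "c2b1c1a2"
Compressed length: 8

8


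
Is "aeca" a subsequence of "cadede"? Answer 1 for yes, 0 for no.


Check if "aeca" is a subsequence of "cadede"
Greedy scan:
  Position 0 ('c'): no match needed
  Position 1 ('a'): matches sub[0] = 'a'
  Position 2 ('d'): no match needed
  Position 3 ('e'): matches sub[1] = 'e'
  Position 4 ('d'): no match needed
  Position 5 ('e'): no match needed
Only matched 2/4 characters => not a subsequence

0


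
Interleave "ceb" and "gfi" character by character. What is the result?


Interleaving "ceb" and "gfi":
  Position 0: 'c' from first, 'g' from second => "cg"
  Position 1: 'e' from first, 'f' from second => "ef"
  Position 2: 'b' from first, 'i' from second => "bi"
Result: cgefbi

cgefbi


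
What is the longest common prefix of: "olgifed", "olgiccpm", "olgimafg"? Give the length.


Words: olgifed, olgiccpm, olgimafg
  Position 0: all 'o' => match
  Position 1: all 'l' => match
  Position 2: all 'g' => match
  Position 3: all 'i' => match
  Position 4: ('f', 'c', 'm') => mismatch, stop
LCP = "olgi" (length 4)

4


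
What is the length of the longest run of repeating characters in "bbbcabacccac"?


Input: "bbbcabacccac"
Scanning for longest run:
  Position 1 ('b'): continues run of 'b', length=2
  Position 2 ('b'): continues run of 'b', length=3
  Position 3 ('c'): new char, reset run to 1
  Position 4 ('a'): new char, reset run to 1
  Position 5 ('b'): new char, reset run to 1
  Position 6 ('a'): new char, reset run to 1
  Position 7 ('c'): new char, reset run to 1
  Position 8 ('c'): continues run of 'c', length=2
  Position 9 ('c'): continues run of 'c', length=3
  Position 10 ('a'): new char, reset run to 1
  Position 11 ('c'): new char, reset run to 1
Longest run: 'b' with length 3

3


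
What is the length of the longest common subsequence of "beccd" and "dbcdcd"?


LCS of "beccd" and "dbcdcd"
DP table:
           d    b    c    d    c    d
      0    0    0    0    0    0    0
  b   0    0    1    1    1    1    1
  e   0    0    1    1    1    1    1
  c   0    0    1    2    2    2    2
  c   0    0    1    2    2    3    3
  d   0    1    1    2    3    3    4
LCS length = dp[5][6] = 4

4


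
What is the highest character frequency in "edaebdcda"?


Input: edaebdcda
Character counts:
  'a': 2
  'b': 1
  'c': 1
  'd': 3
  'e': 2
Maximum frequency: 3

3


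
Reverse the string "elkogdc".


Input: elkogdc
Reading characters right to left:
  Position 6: 'c'
  Position 5: 'd'
  Position 4: 'g'
  Position 3: 'o'
  Position 2: 'k'
  Position 1: 'l'
  Position 0: 'e'
Reversed: cdgokle

cdgokle


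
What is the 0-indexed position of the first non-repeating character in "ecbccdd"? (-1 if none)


Input: ecbccdd
Character frequencies:
  'b': 1
  'c': 3
  'd': 2
  'e': 1
Scanning left to right for freq == 1:
  Position 0 ('e'): unique! => answer = 0

0


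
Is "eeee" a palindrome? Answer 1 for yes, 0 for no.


Input: eeee
Reversed: eeee
  Compare pos 0 ('e') with pos 3 ('e'): match
  Compare pos 1 ('e') with pos 2 ('e'): match
Result: palindrome

1


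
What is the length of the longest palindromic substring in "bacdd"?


Input: "bacdd"
Checking substrings for palindromes:
  [3:5] "dd" (len 2) => palindrome
Longest palindromic substring: "dd" with length 2

2


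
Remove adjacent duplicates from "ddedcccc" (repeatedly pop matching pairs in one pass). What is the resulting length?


Input: ddedcccc
Stack-based adjacent duplicate removal:
  Read 'd': push. Stack: d
  Read 'd': matches stack top 'd' => pop. Stack: (empty)
  Read 'e': push. Stack: e
  Read 'd': push. Stack: ed
  Read 'c': push. Stack: edc
  Read 'c': matches stack top 'c' => pop. Stack: ed
  Read 'c': push. Stack: edc
  Read 'c': matches stack top 'c' => pop. Stack: ed
Final stack: "ed" (length 2)

2


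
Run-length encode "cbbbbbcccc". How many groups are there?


Input: cbbbbbcccc
Scanning for consecutive runs:
  Group 1: 'c' x 1 (positions 0-0)
  Group 2: 'b' x 5 (positions 1-5)
  Group 3: 'c' x 4 (positions 6-9)
Total groups: 3

3


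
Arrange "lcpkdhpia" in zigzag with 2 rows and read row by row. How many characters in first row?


Zigzag "lcpkdhpia" into 2 rows:
Placing characters:
  'l' => row 0
  'c' => row 1
  'p' => row 0
  'k' => row 1
  'd' => row 0
  'h' => row 1
  'p' => row 0
  'i' => row 1
  'a' => row 0
Rows:
  Row 0: "lpdpa"
  Row 1: "ckhi"
First row length: 5

5


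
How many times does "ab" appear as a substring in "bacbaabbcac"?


Searching for "ab" in "bacbaabbcac"
Scanning each position:
  Position 0: "ba" => no
  Position 1: "ac" => no
  Position 2: "cb" => no
  Position 3: "ba" => no
  Position 4: "aa" => no
  Position 5: "ab" => MATCH
  Position 6: "bb" => no
  Position 7: "bc" => no
  Position 8: "ca" => no
  Position 9: "ac" => no
Total occurrences: 1

1


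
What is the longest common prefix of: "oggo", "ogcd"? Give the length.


Words: oggo, ogcd
  Position 0: all 'o' => match
  Position 1: all 'g' => match
  Position 2: ('g', 'c') => mismatch, stop
LCP = "og" (length 2)

2


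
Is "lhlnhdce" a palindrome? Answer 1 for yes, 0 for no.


Input: lhlnhdce
Reversed: ecdhnlhl
  Compare pos 0 ('l') with pos 7 ('e'): MISMATCH
  Compare pos 1 ('h') with pos 6 ('c'): MISMATCH
  Compare pos 2 ('l') with pos 5 ('d'): MISMATCH
  Compare pos 3 ('n') with pos 4 ('h'): MISMATCH
Result: not a palindrome

0


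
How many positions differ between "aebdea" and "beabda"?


Comparing "aebdea" and "beabda" position by position:
  Position 0: 'a' vs 'b' => DIFFER
  Position 1: 'e' vs 'e' => same
  Position 2: 'b' vs 'a' => DIFFER
  Position 3: 'd' vs 'b' => DIFFER
  Position 4: 'e' vs 'd' => DIFFER
  Position 5: 'a' vs 'a' => same
Positions that differ: 4

4


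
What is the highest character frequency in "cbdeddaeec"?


Input: cbdeddaeec
Character counts:
  'a': 1
  'b': 1
  'c': 2
  'd': 3
  'e': 3
Maximum frequency: 3

3


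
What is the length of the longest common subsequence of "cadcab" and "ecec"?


LCS of "cadcab" and "ecec"
DP table:
           e    c    e    c
      0    0    0    0    0
  c   0    0    1    1    1
  a   0    0    1    1    1
  d   0    0    1    1    1
  c   0    0    1    1    2
  a   0    0    1    1    2
  b   0    0    1    1    2
LCS length = dp[6][4] = 2

2


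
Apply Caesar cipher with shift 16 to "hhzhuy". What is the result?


Caesar cipher: shift "hhzhuy" by 16
  'h' (pos 7) + 16 = pos 23 = 'x'
  'h' (pos 7) + 16 = pos 23 = 'x'
  'z' (pos 25) + 16 = pos 15 = 'p'
  'h' (pos 7) + 16 = pos 23 = 'x'
  'u' (pos 20) + 16 = pos 10 = 'k'
  'y' (pos 24) + 16 = pos 14 = 'o'
Result: xxpxko

xxpxko


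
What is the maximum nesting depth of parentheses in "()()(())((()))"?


Input: "()()(())((()))"
Tracking depth:
  Position 0 '(': depth becomes 1
  Position 1 ')': depth becomes 0
  Position 2 '(': depth becomes 1
  Position 3 ')': depth becomes 0
  Position 4 '(': depth becomes 1
  Position 5 '(': depth becomes 2
  Position 6 ')': depth becomes 1
  Position 7 ')': depth becomes 0
  Position 8 '(': depth becomes 1
  Position 9 '(': depth becomes 2
  Position 10 '(': depth becomes 3
  Position 11 ')': depth becomes 2
  Position 12 ')': depth becomes 1
  Position 13 ')': depth becomes 0
Maximum depth reached: 3

3


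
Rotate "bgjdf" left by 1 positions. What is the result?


Input: "bgjdf", rotate left by 1
First 1 characters: "b"
Remaining characters: "gjdf"
Concatenate remaining + first: "gjdf" + "b" = "gjdfb"

gjdfb


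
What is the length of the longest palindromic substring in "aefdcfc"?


Input: "aefdcfc"
Checking substrings for palindromes:
  [4:7] "cfc" (len 3) => palindrome
Longest palindromic substring: "cfc" with length 3

3


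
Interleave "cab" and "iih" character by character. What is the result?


Interleaving "cab" and "iih":
  Position 0: 'c' from first, 'i' from second => "ci"
  Position 1: 'a' from first, 'i' from second => "ai"
  Position 2: 'b' from first, 'h' from second => "bh"
Result: ciaibh

ciaibh


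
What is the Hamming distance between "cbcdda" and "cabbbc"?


Comparing "cbcdda" and "cabbbc" position by position:
  Position 0: 'c' vs 'c' => same
  Position 1: 'b' vs 'a' => differ
  Position 2: 'c' vs 'b' => differ
  Position 3: 'd' vs 'b' => differ
  Position 4: 'd' vs 'b' => differ
  Position 5: 'a' vs 'c' => differ
Total differences (Hamming distance): 5

5
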